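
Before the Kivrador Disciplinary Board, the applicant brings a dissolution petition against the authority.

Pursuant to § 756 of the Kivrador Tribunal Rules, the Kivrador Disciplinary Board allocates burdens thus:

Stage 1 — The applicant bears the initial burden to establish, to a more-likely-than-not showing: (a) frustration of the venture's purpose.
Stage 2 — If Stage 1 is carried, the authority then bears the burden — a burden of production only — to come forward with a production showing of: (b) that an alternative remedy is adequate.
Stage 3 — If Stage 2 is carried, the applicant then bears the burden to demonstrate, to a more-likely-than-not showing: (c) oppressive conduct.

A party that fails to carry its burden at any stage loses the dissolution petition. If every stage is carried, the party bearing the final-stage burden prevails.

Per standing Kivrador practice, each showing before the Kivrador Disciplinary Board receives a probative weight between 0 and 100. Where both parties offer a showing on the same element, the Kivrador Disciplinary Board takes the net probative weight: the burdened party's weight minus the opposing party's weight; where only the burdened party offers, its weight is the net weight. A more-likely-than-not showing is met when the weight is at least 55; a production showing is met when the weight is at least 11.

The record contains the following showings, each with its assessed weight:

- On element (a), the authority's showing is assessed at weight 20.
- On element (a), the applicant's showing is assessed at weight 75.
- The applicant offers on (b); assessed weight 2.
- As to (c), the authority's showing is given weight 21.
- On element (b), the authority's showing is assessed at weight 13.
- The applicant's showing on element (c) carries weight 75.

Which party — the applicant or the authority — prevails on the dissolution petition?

authority

Stage 1 — burden on applicant; standard: a more-likely-than-not showing (weight is at least 55).
    (a): 75 − 20 = 55 ≥ 55 [met]
  All elements met. The burden passes to the authority.
Stage 2 — burden on authority; standard: a production showing (weight is at least 11).
    (b): 13 − 2 = 11 ≥ 11 [met]
  The authority carries Stage 2; the applicant now bears the burden.
Stage 3 — burden on applicant; standard: a more-likely-than-not showing (weight is at least 55).
    (c): 75 − 21 = 54 < 55 [not met]
  Stage 3 not carried; the applicant fails its burden.
The analysis ends at Stage 3; the authority prevails.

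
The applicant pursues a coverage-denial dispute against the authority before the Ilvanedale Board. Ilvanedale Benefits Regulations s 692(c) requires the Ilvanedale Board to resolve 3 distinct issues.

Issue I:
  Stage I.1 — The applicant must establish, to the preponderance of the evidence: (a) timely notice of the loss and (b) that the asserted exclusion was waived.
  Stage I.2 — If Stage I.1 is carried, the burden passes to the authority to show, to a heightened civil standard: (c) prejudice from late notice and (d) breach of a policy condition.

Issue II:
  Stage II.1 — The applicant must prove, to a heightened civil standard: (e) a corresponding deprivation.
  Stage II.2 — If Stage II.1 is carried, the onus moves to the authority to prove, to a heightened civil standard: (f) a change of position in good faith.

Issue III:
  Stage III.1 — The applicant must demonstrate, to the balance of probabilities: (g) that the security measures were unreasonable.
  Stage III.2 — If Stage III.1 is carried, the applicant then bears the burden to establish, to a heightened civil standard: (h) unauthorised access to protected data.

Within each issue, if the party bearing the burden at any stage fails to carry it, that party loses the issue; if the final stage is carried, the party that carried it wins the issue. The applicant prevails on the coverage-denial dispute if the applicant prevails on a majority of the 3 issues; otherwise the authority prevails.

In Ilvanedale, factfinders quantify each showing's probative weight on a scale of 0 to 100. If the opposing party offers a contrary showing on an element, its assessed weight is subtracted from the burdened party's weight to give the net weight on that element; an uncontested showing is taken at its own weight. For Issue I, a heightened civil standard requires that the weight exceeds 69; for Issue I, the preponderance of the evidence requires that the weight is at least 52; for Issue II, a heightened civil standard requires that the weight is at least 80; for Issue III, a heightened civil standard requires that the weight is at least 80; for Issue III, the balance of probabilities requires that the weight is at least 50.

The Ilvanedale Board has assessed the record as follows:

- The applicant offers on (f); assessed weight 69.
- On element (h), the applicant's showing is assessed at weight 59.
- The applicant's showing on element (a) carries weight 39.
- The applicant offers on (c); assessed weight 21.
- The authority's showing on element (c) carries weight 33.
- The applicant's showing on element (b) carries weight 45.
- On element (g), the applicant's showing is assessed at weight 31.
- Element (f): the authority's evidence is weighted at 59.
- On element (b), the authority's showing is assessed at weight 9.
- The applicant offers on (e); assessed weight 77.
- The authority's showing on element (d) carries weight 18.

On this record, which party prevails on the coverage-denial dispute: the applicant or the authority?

authority

— Issue I —
At Stage I.1 the applicant must meet the preponderance of the evidence (weight is at least 52): on (a) the weight is 39, which does not reach 52, so (a) does not meet the standard; on (b) the weight is 45 less the opposing 9 gives net 36, < 52, so (b) does not meet the standard.
  Not every element is met, so the applicant fails to carry Stage I.1.
The authority prevails on this issue.
— Issue II —
Stage II.1 (applicant, a heightened civil standard, weight is at least 80): (e) 77 < 80 — fails.
  Stage II.1 not carried; the applicant fails its burden.
The analysis ends at Stage II.1; the authority prevails on this issue.
— Issue III —
At Stage III.1 the applicant must meet the balance of probabilities (weight is at least 50): on (g) the weight is 31, which does not reach 50, so (g) does not meet the standard.
  Not every element is met, so the applicant fails to carry Stage III.1.
The authority prevails on this issue.
Per-issue: Issue I → authority; Issue II → authority; Issue III → authority. The applicant must prevail on a majority of issues; overall, the authority prevails.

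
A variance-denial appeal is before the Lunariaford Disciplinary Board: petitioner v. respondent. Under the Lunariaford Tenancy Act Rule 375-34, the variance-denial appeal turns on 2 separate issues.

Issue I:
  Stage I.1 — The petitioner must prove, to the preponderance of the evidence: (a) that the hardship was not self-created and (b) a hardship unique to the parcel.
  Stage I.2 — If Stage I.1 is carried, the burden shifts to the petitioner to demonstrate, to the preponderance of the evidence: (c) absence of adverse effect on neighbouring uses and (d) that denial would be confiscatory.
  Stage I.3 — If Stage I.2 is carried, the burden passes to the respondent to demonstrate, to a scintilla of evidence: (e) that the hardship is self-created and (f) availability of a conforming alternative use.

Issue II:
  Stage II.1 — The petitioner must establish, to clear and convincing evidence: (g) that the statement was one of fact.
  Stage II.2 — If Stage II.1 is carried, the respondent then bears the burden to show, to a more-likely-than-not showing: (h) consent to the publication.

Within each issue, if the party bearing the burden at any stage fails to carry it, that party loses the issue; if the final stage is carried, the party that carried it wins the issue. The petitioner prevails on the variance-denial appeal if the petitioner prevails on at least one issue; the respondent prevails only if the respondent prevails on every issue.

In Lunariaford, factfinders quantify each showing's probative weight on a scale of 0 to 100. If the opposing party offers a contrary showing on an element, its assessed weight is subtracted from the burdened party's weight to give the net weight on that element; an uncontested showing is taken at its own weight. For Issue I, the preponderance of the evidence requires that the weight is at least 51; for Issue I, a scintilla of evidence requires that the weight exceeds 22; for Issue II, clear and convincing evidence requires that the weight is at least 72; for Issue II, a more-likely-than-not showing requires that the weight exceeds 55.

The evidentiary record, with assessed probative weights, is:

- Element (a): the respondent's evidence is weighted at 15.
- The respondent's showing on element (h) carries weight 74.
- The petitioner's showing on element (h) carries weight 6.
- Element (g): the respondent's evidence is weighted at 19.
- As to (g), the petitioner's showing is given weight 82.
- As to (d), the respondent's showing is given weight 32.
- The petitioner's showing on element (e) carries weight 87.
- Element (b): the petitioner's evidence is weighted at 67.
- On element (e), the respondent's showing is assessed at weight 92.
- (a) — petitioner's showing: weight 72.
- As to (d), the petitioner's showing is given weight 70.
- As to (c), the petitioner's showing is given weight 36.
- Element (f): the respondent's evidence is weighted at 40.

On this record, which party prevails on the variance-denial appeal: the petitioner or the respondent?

— Issue I —
Stage I.1 — burden on petitioner; standard: the preponderance of the evidence (weight is at least 51).
    (a): 72 − 15 = 57 ≥ 51 [met]
    (b): 67 ≥ 51 [met]
  Stage I.1 is satisfied; the petitioner continues to bear the burden.
Stage I.2 — burden on petitioner; standard: the preponderance of the evidence (weight is at least 51).
    (c): 36 < 51 [not met]
    (d): 70 − 32 = 38 < 51 [not met]
  The petitioner does not carry Stage I.2.
So the respondent prevails on this issue.
— Issue II —
Stage II.1 — burden on petitioner; standard: clear and convincing evidence (weight is at least 72).
    (g): 82 − 19 = 63 < 72 [not met]
  The petitioner does not carry Stage II.1.
The respondent prevails on this issue.
Per-issue: Issue I → respondent; Issue II → respondent. The petitioner must prevail on at least one issue; overall, the respondent prevails.

respondent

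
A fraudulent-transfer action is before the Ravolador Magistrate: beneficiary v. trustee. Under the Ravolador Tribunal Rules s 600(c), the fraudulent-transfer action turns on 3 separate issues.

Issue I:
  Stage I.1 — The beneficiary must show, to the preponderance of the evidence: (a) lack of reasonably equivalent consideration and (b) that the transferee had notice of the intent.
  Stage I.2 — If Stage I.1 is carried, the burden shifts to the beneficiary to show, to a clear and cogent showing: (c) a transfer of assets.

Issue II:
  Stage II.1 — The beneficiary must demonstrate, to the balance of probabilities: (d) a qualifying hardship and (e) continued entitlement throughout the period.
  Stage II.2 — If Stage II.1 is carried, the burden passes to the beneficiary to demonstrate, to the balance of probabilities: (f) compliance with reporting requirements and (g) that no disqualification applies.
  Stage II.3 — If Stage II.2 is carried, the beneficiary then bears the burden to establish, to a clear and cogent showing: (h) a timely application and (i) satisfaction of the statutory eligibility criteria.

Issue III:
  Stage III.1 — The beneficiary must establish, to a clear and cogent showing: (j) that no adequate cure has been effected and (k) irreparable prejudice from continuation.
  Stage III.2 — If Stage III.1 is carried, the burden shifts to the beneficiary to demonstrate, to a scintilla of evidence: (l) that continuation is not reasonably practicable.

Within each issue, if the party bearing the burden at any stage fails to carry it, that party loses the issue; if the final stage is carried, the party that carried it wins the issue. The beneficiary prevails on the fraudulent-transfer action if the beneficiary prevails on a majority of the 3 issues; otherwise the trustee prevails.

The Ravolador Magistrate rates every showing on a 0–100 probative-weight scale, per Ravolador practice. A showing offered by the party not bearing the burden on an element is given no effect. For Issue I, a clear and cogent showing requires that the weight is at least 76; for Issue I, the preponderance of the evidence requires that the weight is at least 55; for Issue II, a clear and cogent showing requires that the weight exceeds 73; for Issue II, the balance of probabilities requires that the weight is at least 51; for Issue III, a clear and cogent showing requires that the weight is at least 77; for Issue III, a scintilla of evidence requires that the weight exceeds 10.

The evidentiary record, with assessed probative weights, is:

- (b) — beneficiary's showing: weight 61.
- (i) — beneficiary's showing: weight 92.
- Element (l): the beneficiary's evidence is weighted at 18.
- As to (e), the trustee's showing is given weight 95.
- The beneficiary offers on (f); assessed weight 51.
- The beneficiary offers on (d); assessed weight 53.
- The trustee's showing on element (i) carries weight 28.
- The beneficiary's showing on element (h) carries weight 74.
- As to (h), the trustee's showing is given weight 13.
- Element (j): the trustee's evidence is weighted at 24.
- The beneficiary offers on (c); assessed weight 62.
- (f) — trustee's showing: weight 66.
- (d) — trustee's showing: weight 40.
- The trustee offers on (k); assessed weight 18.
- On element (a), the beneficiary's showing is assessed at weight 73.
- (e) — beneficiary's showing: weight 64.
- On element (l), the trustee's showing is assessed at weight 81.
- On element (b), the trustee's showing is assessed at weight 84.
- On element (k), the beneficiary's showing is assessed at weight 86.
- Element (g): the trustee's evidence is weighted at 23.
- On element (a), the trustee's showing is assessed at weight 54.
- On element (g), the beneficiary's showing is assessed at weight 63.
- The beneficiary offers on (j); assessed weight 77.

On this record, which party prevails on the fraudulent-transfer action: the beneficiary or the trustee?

beneficiary

— Issue I —
At Stage I.1 the beneficiary must meet the preponderance of the evidence (weight is at least 55): on (a) the weight is 73 (the trustee's 54 is given no effect), ≥ 55, so (a) meets the standard; on (b) the weight is 61 (the trustee's 84 is given no effect), which does reach 55, so (b) meets the standard.
  Stage I.1 is satisfied; the beneficiary continues to bear the burden.
At Stage I.2 the beneficiary must meet a clear and cogent showing (weight is at least 76): on (c) the weight is 62, which does not reach 76, so (c) does not meet the standard.
  Not every element is met, so the beneficiary fails to carry Stage I.2.
So the trustee prevails on this issue.
— Issue II —
At Stage II.1 the beneficiary must meet the balance of probabilities (weight is at least 51): on (d) the weight is 53 (the trustee's 40 is given no effect), ≥ 51, so (d) meets the standard; on (e) the weight is 64 (the trustee's 95 is given no effect), which does reach 51, so (e) meets the standard.
  All elements met. The beneficiary retains the burden for Stage II.2.
At Stage II.2 the beneficiary must meet the balance of probabilities (weight is at least 51): on (f) the weight is 51 (the trustee's 66 is given no effect), ≥ 51, so (f) meets the standard; on (g) the weight is 63 (the trustee's 23 is given no effect), ≥ 51, so (g) meets the standard.
  Stage II.2 is satisfied; the beneficiary continues to bear the burden.
At Stage II.3 the beneficiary must meet a clear and cogent showing (weight exceeds 73): on (h) the weight is 74 (the trustee's 13 is given no effect), which does exceed 73, so (h) meets the standard; on (i) the weight is 92 (the trustee's 28 is given no effect), which does exceed 73, so (i) meets the standard.
  The beneficiary carries the last stage.
Every stage carried; the beneficiary prevails on this issue.
— Issue III —
Stage III.1 (beneficiary, a clear and cogent showing, weight is at least 77): (j) 77 (trustee's 24 disregarded) ≥ 77 — meets; (k) 86 (trustee's 18 disregarded) ≥ 77 — meets.
  All elements met. The beneficiary retains the burden for Stage III.2.
Stage III.2 (beneficiary, a scintilla of evidence, weight exceeds 10): (l) 18 (trustee's 81 disregarded) > 10 — meets.
  All elements met at the final stage.
With every stage satisfied, the beneficiary prevails on this issue.
Per-issue: Issue I → trustee; Issue II → beneficiary; Issue III → beneficiary. The beneficiary must prevail on a majority of issues; overall, the beneficiary prevails.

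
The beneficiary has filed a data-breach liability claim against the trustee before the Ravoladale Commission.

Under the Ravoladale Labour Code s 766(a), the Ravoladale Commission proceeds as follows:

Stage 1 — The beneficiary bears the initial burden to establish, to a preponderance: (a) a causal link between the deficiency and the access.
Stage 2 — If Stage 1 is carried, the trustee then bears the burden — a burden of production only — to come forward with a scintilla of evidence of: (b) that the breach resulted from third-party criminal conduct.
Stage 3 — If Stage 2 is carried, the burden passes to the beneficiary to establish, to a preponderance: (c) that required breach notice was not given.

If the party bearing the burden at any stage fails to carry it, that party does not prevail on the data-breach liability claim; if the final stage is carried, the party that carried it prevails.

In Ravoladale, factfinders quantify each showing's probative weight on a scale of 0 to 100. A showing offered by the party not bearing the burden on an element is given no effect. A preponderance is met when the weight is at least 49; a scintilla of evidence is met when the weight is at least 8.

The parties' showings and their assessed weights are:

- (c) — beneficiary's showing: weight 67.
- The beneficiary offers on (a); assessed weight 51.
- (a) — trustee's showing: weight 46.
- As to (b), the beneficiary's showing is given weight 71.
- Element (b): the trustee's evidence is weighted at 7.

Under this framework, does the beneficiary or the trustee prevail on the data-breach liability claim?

Stage 1 — burden on beneficiary; standard: a preponderance (weight is at least 49).
    (a): 51 (trustee's 46 disregarded) ≥ 49 [met]
  All elements met. The burden passes to the trustee.
Stage 2 — burden on trustee; standard: a scintilla of evidence (weight is at least 8).
    (b): 7 (beneficiary's 71 disregarded) < 8 [not met]
  The trustee does not carry Stage 2.
So the beneficiary prevails.

beneficiary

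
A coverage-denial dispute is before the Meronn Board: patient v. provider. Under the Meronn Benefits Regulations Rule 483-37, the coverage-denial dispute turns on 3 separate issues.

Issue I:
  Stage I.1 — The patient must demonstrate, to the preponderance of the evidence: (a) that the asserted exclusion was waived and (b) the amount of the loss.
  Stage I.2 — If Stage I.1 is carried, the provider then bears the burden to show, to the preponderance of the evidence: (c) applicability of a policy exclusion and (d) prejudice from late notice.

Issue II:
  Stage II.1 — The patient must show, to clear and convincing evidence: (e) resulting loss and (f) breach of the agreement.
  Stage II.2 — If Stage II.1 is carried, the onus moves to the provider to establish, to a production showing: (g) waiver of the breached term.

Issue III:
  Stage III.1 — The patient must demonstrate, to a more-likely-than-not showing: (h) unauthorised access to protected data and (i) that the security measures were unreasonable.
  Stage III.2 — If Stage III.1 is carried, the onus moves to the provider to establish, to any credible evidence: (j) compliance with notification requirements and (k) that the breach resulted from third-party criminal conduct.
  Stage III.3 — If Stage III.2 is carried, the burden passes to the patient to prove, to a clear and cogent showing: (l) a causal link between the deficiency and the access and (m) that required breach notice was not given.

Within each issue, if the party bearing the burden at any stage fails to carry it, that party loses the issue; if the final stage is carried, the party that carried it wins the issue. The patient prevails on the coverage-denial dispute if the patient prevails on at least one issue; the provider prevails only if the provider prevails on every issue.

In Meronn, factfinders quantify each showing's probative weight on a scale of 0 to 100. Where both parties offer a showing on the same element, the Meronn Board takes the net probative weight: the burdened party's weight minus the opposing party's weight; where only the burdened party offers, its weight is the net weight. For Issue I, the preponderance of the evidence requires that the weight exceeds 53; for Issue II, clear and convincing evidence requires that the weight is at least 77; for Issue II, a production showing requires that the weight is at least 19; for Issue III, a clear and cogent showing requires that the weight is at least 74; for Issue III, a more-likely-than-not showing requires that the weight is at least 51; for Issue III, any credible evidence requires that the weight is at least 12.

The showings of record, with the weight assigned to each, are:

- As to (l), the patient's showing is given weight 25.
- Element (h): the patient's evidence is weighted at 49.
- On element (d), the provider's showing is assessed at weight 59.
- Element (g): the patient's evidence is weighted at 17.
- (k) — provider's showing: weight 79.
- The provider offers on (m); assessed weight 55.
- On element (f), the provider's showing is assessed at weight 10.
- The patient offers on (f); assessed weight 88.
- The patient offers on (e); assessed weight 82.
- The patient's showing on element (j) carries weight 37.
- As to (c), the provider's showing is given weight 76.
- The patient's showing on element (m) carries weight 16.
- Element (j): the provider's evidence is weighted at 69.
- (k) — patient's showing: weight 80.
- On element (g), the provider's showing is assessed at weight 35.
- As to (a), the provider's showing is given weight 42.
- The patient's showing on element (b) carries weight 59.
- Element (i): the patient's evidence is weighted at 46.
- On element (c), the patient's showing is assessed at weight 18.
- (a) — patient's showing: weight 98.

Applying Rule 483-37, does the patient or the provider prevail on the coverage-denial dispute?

— Issue I —
Stage I.1 (patient, the preponderance of the evidence, weight exceeds 53): (a) net 98−42=56 > 53 — meets; (b) 59 > 53 — meets.
  Stage I.1 is satisfied; the onus moves to the provider.
Stage I.2 (provider, the preponderance of the evidence, weight exceeds 53): (c) net 76−18=58 > 53 — meets; (d) 59 > 53 — meets.
  All elements met at the final stage.
Every stage carried; the provider prevails on this issue.
— Issue II —
At Stage II.1 the patient must meet clear and convincing evidence (weight is at least 77): on (e) the weight is 82, which does reach 77, so (e) meets the standard; on (f) the weight is 88 less the opposing 10 gives net 78, which does reach 77, so (f) meets the standard.
  The patient carries Stage II.1; the provider now bears the burden.
At Stage II.2 the provider must meet a production showing (weight is at least 19): on (g) the weight is 35 less the opposing 17 gives net 18, which does not reach 19, so (g) does not meet the standard.
  Stage II.2 not carried; the provider fails its burden.
So the patient prevails on this issue.
— Issue III —
At Stage III.1 the patient must meet a more-likely-than-not showing (weight is at least 51): on (h) the weight is 49, < 51, so (h) does not meet the standard; on (i) the weight is 46, which does not reach 51, so (i) does not meet the standard.
  Not every element is met, so the patient fails to carry Stage III.1.
So the provider prevails on this issue.
Per-issue: Issue I → provider; Issue II → patient; Issue III → provider. The patient must prevail on at least one issue; overall, the patient prevails.

patient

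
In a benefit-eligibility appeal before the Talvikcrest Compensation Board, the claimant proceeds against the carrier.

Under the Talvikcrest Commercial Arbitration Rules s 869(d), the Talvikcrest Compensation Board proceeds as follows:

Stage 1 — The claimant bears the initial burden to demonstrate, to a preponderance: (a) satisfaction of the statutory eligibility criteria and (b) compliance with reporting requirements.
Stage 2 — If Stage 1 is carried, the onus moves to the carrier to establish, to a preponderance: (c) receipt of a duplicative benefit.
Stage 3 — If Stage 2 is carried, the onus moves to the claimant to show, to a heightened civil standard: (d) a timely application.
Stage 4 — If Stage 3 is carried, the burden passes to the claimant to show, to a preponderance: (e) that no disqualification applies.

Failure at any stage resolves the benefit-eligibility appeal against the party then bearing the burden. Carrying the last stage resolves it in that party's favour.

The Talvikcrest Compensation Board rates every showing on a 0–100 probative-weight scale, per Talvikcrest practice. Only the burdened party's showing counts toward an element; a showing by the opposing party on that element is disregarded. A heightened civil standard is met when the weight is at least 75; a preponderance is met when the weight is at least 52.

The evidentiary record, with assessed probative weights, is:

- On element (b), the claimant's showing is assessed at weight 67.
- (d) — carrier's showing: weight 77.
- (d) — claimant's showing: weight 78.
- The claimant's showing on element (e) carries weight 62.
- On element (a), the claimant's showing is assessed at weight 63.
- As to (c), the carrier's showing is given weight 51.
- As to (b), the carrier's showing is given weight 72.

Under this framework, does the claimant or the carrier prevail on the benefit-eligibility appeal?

At Stage 1 the claimant must meet a preponderance (weight is at least 52): on (a) the weight is 63, ≥ 52, so (a) meets the standard; on (b) the weight is 67 (the carrier's 72 is given no effect), ≥ 52, so (b) meets the standard.
  The claimant carries Stage 1; the carrier now bears the burden.
At Stage 2 the carrier must meet a preponderance (weight is at least 52): on (c) the weight is 51, < 52, so (c) does not meet the standard.
  Stage 2 not carried; the carrier fails its burden.
The analysis ends at Stage 2; the claimant prevails.

claimant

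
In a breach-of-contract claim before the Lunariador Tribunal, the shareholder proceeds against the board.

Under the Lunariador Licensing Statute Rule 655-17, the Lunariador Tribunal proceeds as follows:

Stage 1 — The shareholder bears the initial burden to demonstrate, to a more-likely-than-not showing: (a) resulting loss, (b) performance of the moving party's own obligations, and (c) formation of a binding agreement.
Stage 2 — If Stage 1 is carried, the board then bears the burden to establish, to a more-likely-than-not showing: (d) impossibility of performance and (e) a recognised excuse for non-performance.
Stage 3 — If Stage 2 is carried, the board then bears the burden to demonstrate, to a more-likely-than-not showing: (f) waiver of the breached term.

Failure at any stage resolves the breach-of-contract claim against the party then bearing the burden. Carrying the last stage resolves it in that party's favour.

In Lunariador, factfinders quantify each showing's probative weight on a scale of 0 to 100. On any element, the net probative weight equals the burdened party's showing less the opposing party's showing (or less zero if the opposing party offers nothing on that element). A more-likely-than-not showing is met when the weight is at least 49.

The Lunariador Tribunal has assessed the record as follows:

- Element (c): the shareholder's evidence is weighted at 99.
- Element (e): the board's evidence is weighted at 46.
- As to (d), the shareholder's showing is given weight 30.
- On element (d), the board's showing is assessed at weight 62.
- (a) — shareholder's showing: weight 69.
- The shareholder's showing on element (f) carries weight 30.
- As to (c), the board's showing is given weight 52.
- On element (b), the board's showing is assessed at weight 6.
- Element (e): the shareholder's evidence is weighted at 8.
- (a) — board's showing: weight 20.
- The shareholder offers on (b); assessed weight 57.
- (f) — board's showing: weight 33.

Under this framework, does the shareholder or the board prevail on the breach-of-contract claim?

board

Stage 1 (shareholder, a more-likely-than-not showing, weight is at least 49): (a) net 69−20=49 ≥ 49 — meets; (b) net 57−6=51 ≥ 49 — meets; (c) net 99−52=47 < 49 — fails.
  The shareholder does not carry Stage 1.
The analysis ends at Stage 1; the board prevails.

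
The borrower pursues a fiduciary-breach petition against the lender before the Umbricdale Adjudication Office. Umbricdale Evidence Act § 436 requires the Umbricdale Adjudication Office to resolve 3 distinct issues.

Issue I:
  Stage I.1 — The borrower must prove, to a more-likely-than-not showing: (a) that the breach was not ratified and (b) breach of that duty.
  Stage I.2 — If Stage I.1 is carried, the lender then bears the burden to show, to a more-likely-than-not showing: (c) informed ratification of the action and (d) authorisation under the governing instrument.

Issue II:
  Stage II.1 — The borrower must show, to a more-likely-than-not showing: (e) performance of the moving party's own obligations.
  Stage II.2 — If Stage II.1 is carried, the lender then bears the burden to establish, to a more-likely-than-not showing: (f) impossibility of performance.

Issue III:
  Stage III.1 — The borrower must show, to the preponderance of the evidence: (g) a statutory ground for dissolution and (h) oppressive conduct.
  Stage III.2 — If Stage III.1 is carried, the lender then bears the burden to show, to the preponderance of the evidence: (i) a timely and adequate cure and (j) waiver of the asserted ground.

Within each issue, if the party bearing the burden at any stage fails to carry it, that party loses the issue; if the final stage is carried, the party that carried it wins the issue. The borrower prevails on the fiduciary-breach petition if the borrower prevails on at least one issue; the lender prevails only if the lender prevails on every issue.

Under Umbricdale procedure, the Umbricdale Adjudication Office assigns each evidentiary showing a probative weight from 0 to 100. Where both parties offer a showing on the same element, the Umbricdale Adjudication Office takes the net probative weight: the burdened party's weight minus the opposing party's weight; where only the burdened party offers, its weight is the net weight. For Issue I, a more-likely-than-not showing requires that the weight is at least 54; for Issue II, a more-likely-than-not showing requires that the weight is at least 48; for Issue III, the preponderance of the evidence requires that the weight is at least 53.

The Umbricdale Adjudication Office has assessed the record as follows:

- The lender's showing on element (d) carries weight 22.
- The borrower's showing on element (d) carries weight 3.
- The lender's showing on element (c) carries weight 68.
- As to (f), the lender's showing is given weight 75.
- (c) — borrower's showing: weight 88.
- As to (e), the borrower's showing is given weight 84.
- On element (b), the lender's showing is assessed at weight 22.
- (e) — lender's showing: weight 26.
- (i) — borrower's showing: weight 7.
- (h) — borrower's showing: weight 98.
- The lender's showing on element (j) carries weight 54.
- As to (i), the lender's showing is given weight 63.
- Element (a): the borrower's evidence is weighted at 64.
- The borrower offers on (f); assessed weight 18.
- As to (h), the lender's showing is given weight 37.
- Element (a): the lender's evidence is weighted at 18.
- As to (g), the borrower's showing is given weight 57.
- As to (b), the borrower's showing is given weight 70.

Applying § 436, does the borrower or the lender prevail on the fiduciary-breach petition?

— Issue I —
Stage I.1 — burden on borrower; standard: a more-likely-than-not showing (weight is at least 54).
    (a): 64 − 18 = 46 < 54 [not met]
    (b): 70 − 22 = 48 < 54 [not met]
  The borrower does not carry Stage I.1.
So the lender prevails on this issue.
— Issue II —
Stage II.1 — burden on borrower; standard: a more-likely-than-not showing (weight is at least 48).
    (e): 84 − 26 = 58 ≥ 48 [met]
  All elements met. The burden passes to the lender.
Stage II.2 — burden on lender; standard: a more-likely-than-not showing (weight is at least 48).
    (f): 75 − 18 = 57 ≥ 48 [met]
  All elements met at the final stage.
With every stage satisfied, the lender prevails on this issue.
— Issue III —
At Stage III.1 the borrower must meet the preponderance of the evidence (weight is at least 53): on (g) the weight is 57, ≥ 53, so (g) meets the standard; on (h) the weight is 98 less the opposing 37 gives net 61, ≥ 53, so (h) meets the standard.
  Stage III.1 is satisfied; the onus moves to the lender.
At Stage III.2 the lender must meet the preponderance of the evidence (weight is at least 53): on (i) the weight is 63 less the opposing 7 gives net 56, ≥ 53, so (i) meets the standard; on (j) the weight is 54, ≥ 53, so (j) meets the standard.
  The lender carries the last stage.
With every stage satisfied, the lender prevails on this issue.
Per-issue: Issue I → lender; Issue II → lender; Issue III → lender. The borrower must prevail on at least one issue; overall, the lender prevails.

lender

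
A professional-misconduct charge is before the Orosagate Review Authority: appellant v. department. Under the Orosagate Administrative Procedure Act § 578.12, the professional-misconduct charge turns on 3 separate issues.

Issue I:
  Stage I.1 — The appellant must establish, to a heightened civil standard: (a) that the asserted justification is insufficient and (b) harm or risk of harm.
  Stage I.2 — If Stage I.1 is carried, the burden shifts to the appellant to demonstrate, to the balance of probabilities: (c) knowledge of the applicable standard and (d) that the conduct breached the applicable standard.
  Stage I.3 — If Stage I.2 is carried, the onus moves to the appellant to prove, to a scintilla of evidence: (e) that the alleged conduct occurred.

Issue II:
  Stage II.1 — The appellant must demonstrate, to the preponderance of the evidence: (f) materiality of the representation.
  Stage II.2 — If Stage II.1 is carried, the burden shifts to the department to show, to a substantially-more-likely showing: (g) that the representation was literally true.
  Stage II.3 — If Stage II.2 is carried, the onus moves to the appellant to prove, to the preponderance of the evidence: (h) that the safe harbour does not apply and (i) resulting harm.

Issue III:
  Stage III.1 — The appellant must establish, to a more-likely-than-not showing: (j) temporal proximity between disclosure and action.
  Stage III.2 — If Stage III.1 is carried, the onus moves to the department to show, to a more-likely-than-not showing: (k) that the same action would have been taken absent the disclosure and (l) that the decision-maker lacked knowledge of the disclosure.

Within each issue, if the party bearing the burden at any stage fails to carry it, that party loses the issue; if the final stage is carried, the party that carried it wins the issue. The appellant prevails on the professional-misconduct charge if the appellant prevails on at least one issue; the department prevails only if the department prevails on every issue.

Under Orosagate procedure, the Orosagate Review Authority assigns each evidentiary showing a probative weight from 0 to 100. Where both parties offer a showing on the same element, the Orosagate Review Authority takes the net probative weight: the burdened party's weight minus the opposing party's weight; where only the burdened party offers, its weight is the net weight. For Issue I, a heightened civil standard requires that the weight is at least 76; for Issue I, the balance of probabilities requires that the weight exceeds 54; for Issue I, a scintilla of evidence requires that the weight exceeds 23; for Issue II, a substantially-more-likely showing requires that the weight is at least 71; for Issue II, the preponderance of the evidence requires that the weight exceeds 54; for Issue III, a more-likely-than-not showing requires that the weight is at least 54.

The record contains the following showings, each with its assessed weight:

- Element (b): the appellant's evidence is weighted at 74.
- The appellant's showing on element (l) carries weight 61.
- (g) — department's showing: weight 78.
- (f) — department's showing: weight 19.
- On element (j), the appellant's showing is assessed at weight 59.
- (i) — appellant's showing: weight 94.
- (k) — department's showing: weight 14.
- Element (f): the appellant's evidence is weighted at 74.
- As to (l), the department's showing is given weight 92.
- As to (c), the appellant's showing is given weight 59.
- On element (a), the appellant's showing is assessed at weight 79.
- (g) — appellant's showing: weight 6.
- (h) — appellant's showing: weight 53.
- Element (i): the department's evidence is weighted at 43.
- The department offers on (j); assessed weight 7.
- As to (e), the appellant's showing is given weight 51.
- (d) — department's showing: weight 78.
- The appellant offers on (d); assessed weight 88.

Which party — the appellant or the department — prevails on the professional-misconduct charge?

— Issue I —
At Stage I.1 the appellant must meet a heightened civil standard (weight is at least 76): on (a) the weight is 79, ≥ 76, so (a) meets the standard; on (b) the weight is 74, which does not reach 76, so (b) does not meet the standard.
  The appellant does not carry Stage I.1.
The department prevails on this issue.
— Issue II —
Stage II.1 (appellant, the preponderance of the evidence, weight exceeds 54): (f) net 74−19=55 > 54 — meets.
  All elements met. The burden passes to the department.
Stage II.2 (department, a substantially-more-likely showing, weight is at least 71): (g) net 78−6=72 ≥ 71 — meets.
  Stage II.2 carried; the burden shifts to the appellant.
Stage II.3 (appellant, the preponderance of the evidence, weight exceeds 54): (h) 53 ≤ 54 — fails; (i) net 94−43=51 ≤ 54 — fails.
  The appellant does not carry Stage II.3.
The department prevails on this issue.
— Issue III —
Stage III.1 — burden on appellant; standard: a more-likely-than-not showing (weight is at least 54).
    (j): 59 − 7 = 52 < 54 [not met]
  The appellant does not carry Stage III.1.
So the department prevails on this issue.
Per-issue: Issue I → department; Issue II → department; Issue III → department. The appellant must prevail on at least one issue; overall, the department prevails.

department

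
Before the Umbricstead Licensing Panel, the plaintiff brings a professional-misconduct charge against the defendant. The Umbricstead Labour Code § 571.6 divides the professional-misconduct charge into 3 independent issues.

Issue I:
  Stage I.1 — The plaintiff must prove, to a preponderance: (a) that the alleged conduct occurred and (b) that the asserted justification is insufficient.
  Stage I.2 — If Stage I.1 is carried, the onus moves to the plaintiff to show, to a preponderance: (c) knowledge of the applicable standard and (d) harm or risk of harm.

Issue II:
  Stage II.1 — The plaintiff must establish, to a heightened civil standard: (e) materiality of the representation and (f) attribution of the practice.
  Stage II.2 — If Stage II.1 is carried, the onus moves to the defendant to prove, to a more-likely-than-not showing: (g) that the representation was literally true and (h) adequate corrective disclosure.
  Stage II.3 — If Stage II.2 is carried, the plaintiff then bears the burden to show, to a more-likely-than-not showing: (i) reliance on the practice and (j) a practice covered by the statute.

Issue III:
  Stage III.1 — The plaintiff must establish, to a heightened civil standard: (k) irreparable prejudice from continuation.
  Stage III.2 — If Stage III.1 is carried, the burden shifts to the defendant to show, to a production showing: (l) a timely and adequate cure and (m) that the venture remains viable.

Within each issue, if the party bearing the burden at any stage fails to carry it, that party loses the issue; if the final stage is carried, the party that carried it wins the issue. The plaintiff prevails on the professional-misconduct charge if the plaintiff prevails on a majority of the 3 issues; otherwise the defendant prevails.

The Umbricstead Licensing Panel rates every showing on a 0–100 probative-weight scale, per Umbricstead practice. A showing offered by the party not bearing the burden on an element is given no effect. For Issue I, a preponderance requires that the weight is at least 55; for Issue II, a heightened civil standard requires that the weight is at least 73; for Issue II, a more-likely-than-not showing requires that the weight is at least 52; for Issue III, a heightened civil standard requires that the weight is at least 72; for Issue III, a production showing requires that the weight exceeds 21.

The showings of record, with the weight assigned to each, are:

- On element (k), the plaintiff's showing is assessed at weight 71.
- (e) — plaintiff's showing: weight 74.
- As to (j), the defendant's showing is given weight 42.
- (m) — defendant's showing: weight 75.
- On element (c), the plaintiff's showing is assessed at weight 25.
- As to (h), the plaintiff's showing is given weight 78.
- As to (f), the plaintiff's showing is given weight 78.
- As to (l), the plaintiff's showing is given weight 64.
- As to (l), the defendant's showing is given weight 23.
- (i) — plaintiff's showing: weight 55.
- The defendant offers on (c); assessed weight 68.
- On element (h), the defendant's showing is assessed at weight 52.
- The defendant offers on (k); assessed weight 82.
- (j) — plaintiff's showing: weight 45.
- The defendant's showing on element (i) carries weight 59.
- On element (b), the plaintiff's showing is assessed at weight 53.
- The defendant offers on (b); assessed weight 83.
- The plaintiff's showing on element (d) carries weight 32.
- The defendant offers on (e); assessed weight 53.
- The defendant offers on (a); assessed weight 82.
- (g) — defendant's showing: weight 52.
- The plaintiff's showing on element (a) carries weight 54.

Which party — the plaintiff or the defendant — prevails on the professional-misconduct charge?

— Issue I —
Stage I.1 — burden on plaintiff; standard: a preponderance (weight is at least 55).
    (a): 54 (defendant's 82 disregarded) < 55 [not met]
    (b): 53 (defendant's 83 disregarded) < 55 [not met]
  The plaintiff does not carry Stage I.1.
The analysis ends at Stage I.1; the defendant prevails on this issue.
— Issue II —
At Stage II.1 the plaintiff must meet a heightened civil standard (weight is at least 73): on (e) the weight is 74 (the defendant's 53 is given no effect), ≥ 73, so (e) meets the standard; on (f) the weight is 78, which does reach 73, so (f) meets the standard.
  Stage II.1 is satisfied; the onus moves to the defendant.
At Stage II.2 the defendant must meet a more-likely-than-not showing (weight is at least 52): on (g) the weight is 52, which does reach 52, so (g) meets the standard; on (h) the weight is 52 (the plaintiff's 78 is given no effect), which does reach 52, so (h) meets the standard.
  All elements met. The burden passes to the plaintiff.
At Stage II.3 the plaintiff must meet a more-likely-than-not showing (weight is at least 52): on (i) the weight is 55 (the defendant's 59 is given no effect), which does reach 52, so (i) meets the standard; on (j) the weight is 45 (the defendant's 42 is given no effect), which does not reach 52, so (j) does not meet the standard.
  Not every element is met, so the plaintiff fails to carry Stage II.3.
The analysis ends at Stage II.3; the defendant prevails on this issue.
— Issue III —
Stage III.1 — burden on plaintiff; standard: a heightened civil standard (weight is at least 72).
    (k): 71 (defendant's 82 disregarded) < 72 [not met]
  Not every element is met, so the plaintiff fails to carry Stage III.1.
The defendant prevails on this issue.
Per-issue: Issue I → defendant; Issue II → defendant; Issue III → defendant. The plaintiff must prevail on a majority of issues; overall, the defendant prevails.

defendant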